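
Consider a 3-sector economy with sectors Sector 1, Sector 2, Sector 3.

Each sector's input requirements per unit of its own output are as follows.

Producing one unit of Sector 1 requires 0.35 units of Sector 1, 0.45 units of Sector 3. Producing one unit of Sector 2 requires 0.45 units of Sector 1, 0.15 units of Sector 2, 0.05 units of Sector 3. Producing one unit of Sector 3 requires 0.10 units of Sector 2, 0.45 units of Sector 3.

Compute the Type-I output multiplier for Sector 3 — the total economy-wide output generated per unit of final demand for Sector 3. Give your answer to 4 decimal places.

m_3 = 2.3629

I − A =
  [   0.65    -0.45     0.00]
  [   0.00     0.85    -0.10]
  [  -0.45    -0.05     0.55]
Cofactors of I−A, C_ij = (−1)^(i+j)·(minor ij) (rows/columns in the sector order above):
  C_11 = (0.85)(0.55) − (-0.10)(-0.05) = 0.4625
  C_12 = −[(0.00)(0.55) − (-0.10)(-0.45)] = 0.0450
  C_13 = (0.00)(-0.05) − (0.85)(-0.45) = 0.3825
  C_21 = −[(-0.45)(0.55) − (0.00)(-0.05)] = 0.2475
  C_22 = (0.65)(0.55) − (0.00)(-0.45) = 0.3575
  C_23 = −[(0.65)(-0.05) − (-0.45)(-0.45)] = 0.2350
  C_31 = (-0.45)(-0.10) − (0.00)(0.85) = 0.0450
  C_32 = −[(0.65)(-0.10) − (0.00)(0.00)] = 0.0650
  C_33 = (0.65)(0.85) − (-0.45)(0.00) = 0.5525
det(I−A) = Σ_j (I−A)_1j·C_1j = (0.65)(0.4625) + (-0.45)(0.0450) + (0.00)(0.3825) = 0.280375
adj(I−A) = Cᵀ =
  [ 0.4625   0.2475   0.0450]
  [ 0.0450   0.3575   0.0650]
  [ 0.3825   0.2350   0.5525]
(I − A)⁻¹ = adj(I−A) / det(I−A) ≈
  [   1.64958     0.88275     0.16050]
  [   0.16050     1.27508     0.23183]
  [   1.36424     0.83816     1.97058]
The output multiplier for sector j is the column-j sum of the Leontief inverse (I − A)⁻¹ = adj(I−A) / det(I−A).
Column 3 of adj(I−A): (0.0450, 0.0650, 0.5525); det(I−A) = 0.280375.
m_3 = (0.0450 + 0.0650 + 0.5525) / 0.280375 = 0.6625 / 0.280375 ≈ 2.3629.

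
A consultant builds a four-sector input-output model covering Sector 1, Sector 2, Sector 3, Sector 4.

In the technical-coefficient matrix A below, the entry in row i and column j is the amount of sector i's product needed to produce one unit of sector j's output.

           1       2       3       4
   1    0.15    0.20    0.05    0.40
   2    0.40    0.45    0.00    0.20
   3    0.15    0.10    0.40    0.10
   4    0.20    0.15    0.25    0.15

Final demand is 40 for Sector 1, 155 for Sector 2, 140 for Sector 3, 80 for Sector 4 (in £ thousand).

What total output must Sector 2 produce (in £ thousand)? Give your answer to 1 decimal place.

x_2 = 894.1

I − A =
  [   0.85    -0.20    -0.05    -0.40]
  [  -0.40     0.55     0.00    -0.20]
  [  -0.15    -0.10     0.60    -0.10]
  [  -0.20    -0.15    -0.25     0.85]
Compute the cofactors C_ij = (−1)^(i+j)·(3×3 minor ij) of I−A; the adjugate is their transpose:
adj(I−A) = Cᵀ =
  [ 0.243750   0.148000   0.086875   0.159750]
  [ 0.225500   0.341875   0.101500   0.198500]
  [ 0.120625   0.115500   0.227875   0.110750]
  [ 0.132625   0.129125   0.105375   0.226375]
det(I−A) = Σ_j (I−A)_1j·C_1j = (0.85)(0.243750) + (-0.20)(0.225500) + (-0.05)(0.120625) + (-0.40)(0.132625) = 0.10300625
(I − A)⁻¹ = adj(I−A) / det(I−A) ≈
  [   2.3664     1.4368     0.8434     1.5509]
  [   2.1892     3.3190     0.9854     1.9271]
  [   1.1710     1.1213     2.2122     1.0752]
  [   1.2875     1.2536     1.0230     2.1977]
x = (I − A)⁻¹ d = adj(I−A)·d / det(I−A), with det(I−A) = 0.10300625:
  x_1 = (0.243750·40 + 0.148000·155 + 0.086875·140 + 0.159750·80) / 0.10300625 = 57.6325 / 0.10300625 ≈ 559.5
  x_2 = (0.225500·40 + 0.341875·155 + 0.101500·140 + 0.198500·80) / 0.10300625 = 92.100625 / 0.10300625 ≈ 894.1
  x_3 = (0.120625·40 + 0.115500·155 + 0.227875·140 + 0.110750·80) / 0.10300625 = 63.49 / 0.10300625 ≈ 616.4
  x_4 = (0.132625·40 + 0.129125·155 + 0.105375·140 + 0.226375·80) / 0.10300625 = 58.181875 / 0.10300625 ≈ 564.8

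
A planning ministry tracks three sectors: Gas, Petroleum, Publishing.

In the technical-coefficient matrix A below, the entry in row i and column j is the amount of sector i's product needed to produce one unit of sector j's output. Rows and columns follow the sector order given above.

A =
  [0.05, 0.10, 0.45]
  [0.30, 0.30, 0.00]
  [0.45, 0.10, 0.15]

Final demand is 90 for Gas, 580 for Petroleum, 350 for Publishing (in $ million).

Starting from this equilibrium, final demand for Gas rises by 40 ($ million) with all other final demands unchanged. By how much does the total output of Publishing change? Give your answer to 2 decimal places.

Δx_3 = 35.89

I − A =
  [   0.95    -0.10    -0.45]
  [  -0.30     0.70     0.00]
  [  -0.45    -0.10     0.85]
Cofactors of I−A, C_ij = (−1)^(i+j)·(minor ij) (rows/columns in the sector order above):
  C_11 = (0.70)(0.85) − (0.00)(-0.10) = 0.5950
  C_12 = −[(-0.30)(0.85) − (0.00)(-0.45)] = 0.2550
  C_13 = (-0.30)(-0.10) − (0.70)(-0.45) = 0.3450
  C_21 = −[(-0.10)(0.85) − (-0.45)(-0.10)] = 0.1300
  C_22 = (0.95)(0.85) − (-0.45)(-0.45) = 0.6050
  C_23 = −[(0.95)(-0.10) − (-0.10)(-0.45)] = 0.1400
  C_31 = (-0.10)(0.00) − (-0.45)(0.70) = 0.3150
  C_32 = −[(0.95)(0.00) − (-0.45)(-0.30)] = 0.1350
  C_33 = (0.95)(0.70) − (-0.10)(-0.30) = 0.6350
det(I−A) = Σ_j (I−A)_1j·C_1j = (0.95)(0.5950) + (-0.10)(0.2550) + (-0.45)(0.3450) = 0.3845
adj(I−A) = Cᵀ =
  [ 0.5950   0.1300   0.3150]
  [ 0.2550   0.6050   0.1350]
  [ 0.3450   0.1400   0.6350]
(I − A)⁻¹ = adj(I−A) / det(I−A) ≈
  [   1.5475     0.3381     0.8192]
  [   0.6632     1.5735     0.3511]
  [   0.8973     0.3641     1.6515]
Δx = (I − A)⁻¹ Δd with Δd having +40 in the Gas component and 0 elsewhere.
So Δx_3 = L_31 · (+40), where L_31 = adj(I−A)_31 / det(I−A) = 0.3450 / 0.3845.
Δx_3 = 0.3450 × (+40) / 0.3845 = 13.80 / 0.3845 ≈ 35.89.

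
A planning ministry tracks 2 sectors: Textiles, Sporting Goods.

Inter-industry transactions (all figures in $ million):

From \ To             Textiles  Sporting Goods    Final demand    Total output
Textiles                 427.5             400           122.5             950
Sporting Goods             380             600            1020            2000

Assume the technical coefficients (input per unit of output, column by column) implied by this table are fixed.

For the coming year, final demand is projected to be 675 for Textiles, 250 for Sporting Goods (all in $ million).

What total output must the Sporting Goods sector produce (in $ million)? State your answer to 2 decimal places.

x_2 = 1336.07

Technical coefficients a_ij = z_ij / X_j:
  a_11 = 427.5/950 = 0.45, a_21 = 380/950 = 0.40
  a_12 = 400/2000 = 0.20, a_22 = 600/2000 = 0.30
I − A =
  [   0.55    -0.20]
  [  -0.40     0.70]
det(I−A) = (0.55)(0.70) − (-0.20)(-0.40) = 0.3050
adj(I−A) = [[0.70, 0.20], [0.40, 0.55]]
(I − A)⁻¹ = adj(I−A) / det(I−A) ≈
  [   2.2951     0.6557]
  [   1.3115     1.8033]
x = (I − A)⁻¹ d = adj(I−A)·d / det(I−A), with det(I−A) = 0.3050:
  x_1 = (0.70·675 + 0.20·250) / 0.3050 = 522.50 / 0.3050 ≈ 1713.11
  x_2 = (0.40·675 + 0.55·250) / 0.3050 = 407.50 / 0.3050 ≈ 1336.07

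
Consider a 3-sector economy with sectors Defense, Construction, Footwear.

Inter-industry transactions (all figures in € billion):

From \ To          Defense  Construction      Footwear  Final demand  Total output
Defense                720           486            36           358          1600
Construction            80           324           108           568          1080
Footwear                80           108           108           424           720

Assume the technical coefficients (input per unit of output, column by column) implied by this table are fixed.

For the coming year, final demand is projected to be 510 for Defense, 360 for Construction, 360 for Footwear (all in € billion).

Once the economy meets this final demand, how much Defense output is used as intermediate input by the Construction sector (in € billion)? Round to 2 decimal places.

z_DC = 341.51

Technical coefficients a_ij = z_ij / X_j:
  a_DD = 720/1600 = 0.45, a_CD = 80/1600 = 0.05, a_FD = 80/1600 = 0.05
  a_DC = 486/1080 = 0.45, a_CC = 324/1080 = 0.30, a_FC = 108/1080 = 0.10
  a_DF = 36/720 = 0.05, a_CF = 108/720 = 0.15, a_FF = 108/720 = 0.15
I − A =
  [   0.55    -0.45    -0.05]
  [  -0.05     0.70    -0.15]
  [  -0.05    -0.10     0.85]
Cofactors of I−A, C_ij = (−1)^(i+j)·(minor ij) (rows/columns in the sector order above):
  C_11 = (0.70)(0.85) − (-0.15)(-0.10) = 0.5800
  C_12 = −[(-0.05)(0.85) − (-0.15)(-0.05)] = 0.0500
  C_13 = (-0.05)(-0.10) − (0.70)(-0.05) = 0.0400
  C_21 = −[(-0.45)(0.85) − (-0.05)(-0.10)] = 0.3875
  C_22 = (0.55)(0.85) − (-0.05)(-0.05) = 0.4650
  C_23 = −[(0.55)(-0.10) − (-0.45)(-0.05)] = 0.0775
  C_31 = (-0.45)(-0.15) − (-0.05)(0.70) = 0.1025
  C_32 = −[(0.55)(-0.15) − (-0.05)(-0.05)] = 0.0850
  C_33 = (0.55)(0.70) − (-0.45)(-0.05) = 0.3625
det(I−A) = Σ_j (I−A)_1j·C_1j = (0.55)(0.5800) + (-0.45)(0.0500) + (-0.05)(0.0400) = 0.2945
adj(I−A) = Cᵀ =
  [ 0.5800   0.3875   0.1025]
  [ 0.0500   0.4650   0.0850]
  [ 0.0400   0.0775   0.3625]
(I − A)⁻¹ = adj(I−A) / det(I−A) ≈
  [   1.9694     1.3158     0.3480]
  [   0.1698     1.5789     0.2886]
  [   0.1358     0.2632     1.2309]
First solve x = (I − A)⁻¹ d = adj(I−A)·d / det(I−A); in particular x_C = (0.0500·510 + 0.4650·360 + 0.0850·360) / 0.2945 = 223.50 / 0.2945 ≈ 758.9134.
Intermediate flow from D to C: z_DC = a_DC · x_C = 0.45 × 223.50 / 0.2945 = 100.575 / 0.2945 ≈ 341.51.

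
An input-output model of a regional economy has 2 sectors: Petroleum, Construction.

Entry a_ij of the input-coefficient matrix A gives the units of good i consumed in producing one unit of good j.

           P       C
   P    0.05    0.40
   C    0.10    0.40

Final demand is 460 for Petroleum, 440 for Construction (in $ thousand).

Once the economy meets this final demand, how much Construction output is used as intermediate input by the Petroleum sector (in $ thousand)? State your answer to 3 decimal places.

I − A =
  [   0.95    -0.40]
  [  -0.10     0.60]
det(I−A) = (0.95)(0.60) − (-0.40)(-0.10) = 0.5300
adj(I−A) = [[0.60, 0.40], [0.10, 0.95]]
(I − A)⁻¹ = adj(I−A) / det(I−A) ≈
  [   1.1321     0.7547]
  [   0.1887     1.7925]
First solve x = (I − A)⁻¹ d = adj(I−A)·d / det(I−A); in particular x_P = (0.60·460 + 0.40·440) / 0.5300 = 452.00 / 0.5300 ≈ 852.83019.
Intermediate flow from C to P: z_CP = a_CP · x_P = 0.10 × 452.00 / 0.5300 = 45.20 / 0.5300 ≈ 85.283.

z_CP = 85.283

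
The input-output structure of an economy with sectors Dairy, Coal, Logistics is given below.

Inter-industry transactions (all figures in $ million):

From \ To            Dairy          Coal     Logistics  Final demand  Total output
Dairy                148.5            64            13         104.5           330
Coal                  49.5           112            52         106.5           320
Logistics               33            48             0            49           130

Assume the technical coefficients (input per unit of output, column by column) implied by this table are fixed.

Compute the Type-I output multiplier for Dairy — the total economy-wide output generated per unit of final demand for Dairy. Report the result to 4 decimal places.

Technical coefficients a_ij = z_ij / X_j:
  a_DD = 148.5/330 = 0.45, a_CD = 49.5/330 = 0.15, a_LD = 33/330 = 0.10
  a_DC = 64/320 = 0.20, a_CC = 112/320 = 0.35, a_LC = 48/320 = 0.15
  a_DL = 13/130 = 0.10, a_CL = 52/130 = 0.40, a_LL = 0/130 = 0.00
I − A =
  [   0.55    -0.20    -0.10]
  [  -0.15     0.65    -0.40]
  [  -0.10    -0.15     1.00]
Cofactors of I−A, C_ij = (−1)^(i+j)·(minor ij) (rows/columns in the sector order above):
  C_11 = (0.65)(1.00) − (-0.40)(-0.15) = 0.5900
  C_12 = −[(-0.15)(1.00) − (-0.40)(-0.10)] = 0.1900
  C_13 = (-0.15)(-0.15) − (0.65)(-0.10) = 0.0875
  C_21 = −[(-0.20)(1.00) − (-0.10)(-0.15)] = 0.2150
  C_22 = (0.55)(1.00) − (-0.10)(-0.10) = 0.5400
  C_23 = −[(0.55)(-0.15) − (-0.20)(-0.10)] = 0.1025
  C_31 = (-0.20)(-0.40) − (-0.10)(0.65) = 0.1450
  C_32 = −[(0.55)(-0.40) − (-0.10)(-0.15)] = 0.2350
  C_33 = (0.55)(0.65) − (-0.20)(-0.15) = 0.3275
det(I−A) = Σ_j (I−A)_1j·C_1j = (0.55)(0.5900) + (-0.20)(0.1900) + (-0.10)(0.0875) = 0.27775
adj(I−A) = Cᵀ =
  [ 0.5900   0.2150   0.1450]
  [ 0.1900   0.5400   0.2350]
  [ 0.0875   0.1025   0.3275]
(I − A)⁻¹ = adj(I−A) / det(I−A) ≈
  [   2.12421     0.77408     0.52205]
  [   0.68407     1.94419     0.84608]
  [   0.31503     0.36904     1.17912]
The output multiplier for sector j is the column-j sum of the Leontief inverse (I − A)⁻¹ = adj(I−A) / det(I−A).
Column D of adj(I−A): (0.5900, 0.1900, 0.0875); det(I−A) = 0.27775.
m_D = (0.5900 + 0.1900 + 0.0875) / 0.27775 = 0.8675 / 0.27775 ≈ 3.1233.

m_D = 3.1233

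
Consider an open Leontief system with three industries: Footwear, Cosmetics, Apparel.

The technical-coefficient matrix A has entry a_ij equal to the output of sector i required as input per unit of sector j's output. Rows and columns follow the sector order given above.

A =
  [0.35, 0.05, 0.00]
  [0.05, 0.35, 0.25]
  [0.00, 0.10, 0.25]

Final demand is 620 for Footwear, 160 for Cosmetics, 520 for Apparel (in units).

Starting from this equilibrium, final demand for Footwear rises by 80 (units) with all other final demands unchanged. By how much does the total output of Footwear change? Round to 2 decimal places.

Δx_1 = 123.85

I − A =
  [   0.65    -0.05     0.00]
  [  -0.05     0.65    -0.25]
  [   0.00    -0.10     0.75]
Cofactors of I−A, C_ij = (−1)^(i+j)·(minor ij) (rows/columns in the sector order above):
  C_11 = (0.65)(0.75) − (-0.25)(-0.10) = 0.4625
  C_12 = −[(-0.05)(0.75) − (-0.25)(0.00)] = 0.0375
  C_13 = (-0.05)(-0.10) − (0.65)(0.00) = 0.0050
  C_21 = −[(-0.05)(0.75) − (0.00)(-0.10)] = 0.0375
  C_22 = (0.65)(0.75) − (0.00)(0.00) = 0.4875
  C_23 = −[(0.65)(-0.10) − (-0.05)(0.00)] = 0.0650
  C_31 = (-0.05)(-0.25) − (0.00)(0.65) = 0.0125
  C_32 = −[(0.65)(-0.25) − (0.00)(-0.05)] = 0.1625
  C_33 = (0.65)(0.65) − (-0.05)(-0.05) = 0.4200
det(I−A) = Σ_j (I−A)_1j·C_1j = (0.65)(0.4625) + (-0.05)(0.0375) + (0.00)(0.0050) = 0.29875
adj(I−A) = Cᵀ =
  [ 0.4625   0.0375   0.0125]
  [ 0.0375   0.4875   0.1625]
  [ 0.0050   0.0650   0.4200]
(I − A)⁻¹ = adj(I−A) / det(I−A) ≈
  [   1.5481     0.1255     0.0418]
  [   0.1255     1.6318     0.5439]
  [   0.0167     0.2176     1.4059]
Δx = (I − A)⁻¹ Δd with Δd having +80 in the Footwear component and 0 elsewhere.
So Δx_1 = L_11 · (+80), where L_11 = adj(I−A)_11 / det(I−A) = 0.4625 / 0.29875.
Δx_1 = 0.4625 × (+80) / 0.29875 = 37.00 / 0.29875 ≈ 123.85.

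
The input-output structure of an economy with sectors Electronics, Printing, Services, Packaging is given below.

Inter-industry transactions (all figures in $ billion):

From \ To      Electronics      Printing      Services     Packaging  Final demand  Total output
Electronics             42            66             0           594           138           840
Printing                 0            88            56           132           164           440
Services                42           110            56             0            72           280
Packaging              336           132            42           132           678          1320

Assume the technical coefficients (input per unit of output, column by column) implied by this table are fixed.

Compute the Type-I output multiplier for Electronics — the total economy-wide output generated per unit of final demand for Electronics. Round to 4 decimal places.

Technical coefficients a_ij = z_ij / X_j:
  a_11 = 42/840 = 0.05, a_21 = 0/840 = 0.00, a_31 = 42/840 = 0.05, a_41 = 336/840 = 0.40
  a_12 = 66/440 = 0.15, a_22 = 88/440 = 0.20, a_32 = 110/440 = 0.25, a_42 = 132/440 = 0.30
  a_13 = 0/280 = 0.00, a_23 = 56/280 = 0.20, a_33 = 56/280 = 0.20, a_43 = 42/280 = 0.15
  a_14 = 594/1320 = 0.45, a_24 = 132/1320 = 0.10, a_34 = 0/1320 = 0.00, a_44 = 132/1320 = 0.10
I − A =
  [   0.95    -0.15     0.00    -0.45]
  [   0.00     0.80    -0.20    -0.10]
  [  -0.05    -0.25     0.80     0.00]
  [  -0.40    -0.30    -0.15     0.90]
Compute the cofactors C_ij = (−1)^(i+j)·(3×3 minor ij) of I−A; the adjugate is their transpose:
adj(I−A) = Cᵀ =
  [ 0.503250   0.232875   0.110250   0.277500]
  [ 0.041750   0.536625   0.149250   0.080500]
  [ 0.044500   0.182250   0.505500   0.042500]
  [ 0.245000   0.312750   0.183000   0.559000]
det(I−A) = Σ_j (I−A)_1j·C_1j = (0.95)(0.503250) + (-0.15)(0.041750) + (0.00)(0.044500) + (-0.45)(0.245000) = 0.361575
(I − A)⁻¹ = adj(I−A) / det(I−A) ≈
  [   1.39183     0.64406     0.30492     0.76748]
  [   0.11547     1.48413     0.41278     0.22264]
  [   0.12307     0.50404     1.39805     0.11754]
  [   0.67759     0.86497     0.50612     1.54601]
The output multiplier for sector j is the column-j sum of the Leontief inverse (I − A)⁻¹ = adj(I−A) / det(I−A).
Column 1 of adj(I−A): (0.503250, 0.041750, 0.044500, 0.245000); det(I−A) = 0.361575.
m_1 = (0.503250 + 0.041750 + 0.044500 + 0.245000) / 0.361575 = 0.8345 / 0.361575 ≈ 2.3080.

m_1 = 2.3080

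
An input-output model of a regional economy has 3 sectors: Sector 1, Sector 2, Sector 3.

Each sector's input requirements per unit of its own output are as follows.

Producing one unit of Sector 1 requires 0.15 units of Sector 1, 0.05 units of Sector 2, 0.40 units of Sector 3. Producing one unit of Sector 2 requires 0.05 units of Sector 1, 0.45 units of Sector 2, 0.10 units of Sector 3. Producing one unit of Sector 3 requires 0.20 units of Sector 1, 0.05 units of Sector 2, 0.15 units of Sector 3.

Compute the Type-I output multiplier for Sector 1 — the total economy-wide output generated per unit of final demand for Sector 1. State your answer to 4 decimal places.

m_1 = 2.1739

I − A =
  [   0.85    -0.05    -0.20]
  [  -0.05     0.55    -0.05]
  [  -0.40    -0.10     0.85]
Cofactors of I−A, C_ij = (−1)^(i+j)·(minor ij) (rows/columns in the sector order above):
  C_11 = (0.55)(0.85) − (-0.05)(-0.10) = 0.4625
  C_12 = −[(-0.05)(0.85) − (-0.05)(-0.40)] = 0.0625
  C_13 = (-0.05)(-0.10) − (0.55)(-0.40) = 0.2250
  C_21 = −[(-0.05)(0.85) − (-0.20)(-0.10)] = 0.0625
  C_22 = (0.85)(0.85) − (-0.20)(-0.40) = 0.6425
  C_23 = −[(0.85)(-0.10) − (-0.05)(-0.40)] = 0.1050
  C_31 = (-0.05)(-0.05) − (-0.20)(0.55) = 0.1125
  C_32 = −[(0.85)(-0.05) − (-0.20)(-0.05)] = 0.0525
  C_33 = (0.85)(0.55) − (-0.05)(-0.05) = 0.4650
det(I−A) = Σ_j (I−A)_1j·C_1j = (0.85)(0.4625) + (-0.05)(0.0625) + (-0.20)(0.2250) = 0.3450
adj(I−A) = Cᵀ =
  [ 0.4625   0.0625   0.1125]
  [ 0.0625   0.6425   0.0525]
  [ 0.2250   0.1050   0.4650]
(I − A)⁻¹ = adj(I−A) / det(I−A) ≈
  [   1.34058     0.18116     0.32609]
  [   0.18116     1.86232     0.15217]
  [   0.65217     0.30435     1.34783]
The output multiplier for sector j is the column-j sum of the Leontief inverse (I − A)⁻¹ = adj(I−A) / det(I−A).
Column 1 of adj(I−A): (0.4625, 0.0625, 0.2250); det(I−A) = 0.3450.
m_1 = (0.4625 + 0.0625 + 0.2250) / 0.3450 = 0.75 / 0.3450 ≈ 2.1739.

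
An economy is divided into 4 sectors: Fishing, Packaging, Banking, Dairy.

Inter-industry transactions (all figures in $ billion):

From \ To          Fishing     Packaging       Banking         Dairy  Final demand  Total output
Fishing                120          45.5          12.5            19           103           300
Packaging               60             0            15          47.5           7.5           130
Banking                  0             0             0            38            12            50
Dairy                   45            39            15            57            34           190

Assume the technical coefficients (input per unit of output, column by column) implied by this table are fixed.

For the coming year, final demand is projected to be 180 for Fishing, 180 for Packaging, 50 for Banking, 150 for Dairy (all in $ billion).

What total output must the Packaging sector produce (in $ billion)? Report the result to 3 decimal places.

Technical coefficients a_ij = z_ij / X_j:
  a_FF = 120/300 = 0.40, a_PF = 60/300 = 0.20, a_BF = 0/300 = 0.00, a_DF = 45/300 = 0.15
  a_FP = 45.5/130 = 0.35, a_PP = 0/130 = 0.00, a_BP = 0/130 = 0.00, a_DP = 39/130 = 0.30
  a_FB = 12.5/50 = 0.25, a_PB = 15/50 = 0.30, a_BB = 0/50 = 0.00, a_DB = 15/50 = 0.30
  a_FD = 19/190 = 0.10, a_PD = 47.5/190 = 0.25, a_BD = 38/190 = 0.20, a_DD = 57/190 = 0.30
I − A =
  [   0.60    -0.35    -0.25    -0.10]
  [  -0.20     1.00    -0.30    -0.25]
  [   0.00     0.00     1.00    -0.20]
  [  -0.15    -0.30    -0.30     0.70]
Compute the cofactors C_ij = (−1)^(i+j)·(3×3 minor ij) of I−A; the adjugate is their transpose:
adj(I−A) = Cᵀ =
  [ 0.547000   0.269000   0.295000   0.258500]
  [ 0.174500   0.361500   0.216875   0.216000]
  [ 0.042000   0.046500   0.291875   0.106000]
  [ 0.210000   0.232500   0.281250   0.530000]
det(I−A) = Σ_j (I−A)_1j·C_1j = (0.60)(0.547000) + (-0.35)(0.174500) + (-0.25)(0.042000) + (-0.10)(0.210000) = 0.235625
(I − A)⁻¹ = adj(I−A) / det(I−A) ≈
  [   2.3215     1.1416     1.2520     1.0971]
  [   0.7406     1.5342     0.9204     0.9167]
  [   0.1782     0.1973     1.2387     0.4499]
  [   0.8912     0.9867     1.1936     2.2493]
x = (I − A)⁻¹ d = adj(I−A)·d / det(I−A), with det(I−A) = 0.235625:
  x_F = (0.547000·180 + 0.269000·180 + 0.295000·50 + 0.258500·150) / 0.235625 = 200.405 / 0.235625 ≈ 850.525
  x_P = (0.174500·180 + 0.361500·180 + 0.216875·50 + 0.216000·150) / 0.235625 = 139.72375 / 0.235625 ≈ 592.992
  x_B = (0.042000·180 + 0.046500·180 + 0.291875·50 + 0.106000·150) / 0.235625 = 46.42375 / 0.235625 ≈ 197.024
  x_D = (0.210000·180 + 0.232500·180 + 0.281250·50 + 0.530000·150) / 0.235625 = 173.2125 / 0.235625 ≈ 735.119

x_P = 592.992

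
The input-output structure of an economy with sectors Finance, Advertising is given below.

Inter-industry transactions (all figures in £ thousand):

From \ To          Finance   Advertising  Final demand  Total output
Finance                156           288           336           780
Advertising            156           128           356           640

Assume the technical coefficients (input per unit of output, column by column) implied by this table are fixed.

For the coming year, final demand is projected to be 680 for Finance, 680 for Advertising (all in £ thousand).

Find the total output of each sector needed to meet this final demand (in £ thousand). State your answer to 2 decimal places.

Technical coefficients a_ij = z_ij / X_j:
  a_FF = 156/780 = 0.20, a_AF = 156/780 = 0.20
  a_FA = 288/640 = 0.45, a_AA = 128/640 = 0.20
I − A =
  [   0.80    -0.45]
  [  -0.20     0.80]
det(I−A) = (0.80)(0.80) − (-0.45)(-0.20) = 0.5500
adj(I−A) = [[0.80, 0.45], [0.20, 0.80]]
(I − A)⁻¹ = adj(I−A) / det(I−A) ≈
  [   1.4545     0.8182]
  [   0.3636     1.4545]
x = (I − A)⁻¹ d = adj(I−A)·d / det(I−A), with det(I−A) = 0.5500:
  x_F = (0.80·680 + 0.45·680) / 0.5500 = 850.00 / 0.5500 ≈ 1545.45
  x_A = (0.20·680 + 0.80·680) / 0.5500 = 680.00 / 0.5500 ≈ 1236.36

x_F = 1545.45, x_A = 1236.36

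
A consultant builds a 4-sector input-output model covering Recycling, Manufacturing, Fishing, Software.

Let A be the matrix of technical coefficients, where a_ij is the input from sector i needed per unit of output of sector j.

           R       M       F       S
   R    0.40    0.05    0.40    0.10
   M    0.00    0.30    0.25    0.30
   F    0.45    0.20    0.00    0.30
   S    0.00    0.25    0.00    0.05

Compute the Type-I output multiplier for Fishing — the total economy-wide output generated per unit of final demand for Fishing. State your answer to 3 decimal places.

I − A =
  [   0.60    -0.05    -0.40    -0.10]
  [   0.00     0.70    -0.25    -0.30]
  [  -0.45    -0.20     1.00    -0.30]
  [   0.00    -0.25     0.00     0.95]
Compute the cofactors C_ij = (−1)^(i+j)·(3×3 minor ij) of I−A; the adjugate is their transpose:
adj(I−A) = Cᵀ =
  [ 0.523750   0.178500   0.254125   0.191750]
  [ 0.106875   0.399000   0.142500   0.182250]
  [ 0.265500   0.191625   0.354000   0.200250]
  [ 0.028125   0.105000   0.037500   0.258375]
det(I−A) = Σ_j (I−A)_1j·C_1j = (0.60)(0.523750) + (-0.05)(0.106875) + (-0.40)(0.265500) + (-0.10)(0.028125) = 0.19989375
(I − A)⁻¹ = adj(I−A) / det(I−A) ≈
  [   2.6201     0.8930     1.2713     0.9593]
  [   0.5347     1.9961     0.7129     0.9117]
  [   1.3282     0.9586     1.7709     1.0018]
  [   0.1407     0.5253     0.1876     1.2926]
The output multiplier for sector j is the column-j sum of the Leontief inverse (I − A)⁻¹ = adj(I−A) / det(I−A).
Column F of adj(I−A): (0.254125, 0.142500, 0.354000, 0.037500); det(I−A) = 0.19989375.
m_F = (0.254125 + 0.142500 + 0.354000 + 0.037500) / 0.19989375 = 0.788125 / 0.19989375 ≈ 3.943.

m_F = 3.943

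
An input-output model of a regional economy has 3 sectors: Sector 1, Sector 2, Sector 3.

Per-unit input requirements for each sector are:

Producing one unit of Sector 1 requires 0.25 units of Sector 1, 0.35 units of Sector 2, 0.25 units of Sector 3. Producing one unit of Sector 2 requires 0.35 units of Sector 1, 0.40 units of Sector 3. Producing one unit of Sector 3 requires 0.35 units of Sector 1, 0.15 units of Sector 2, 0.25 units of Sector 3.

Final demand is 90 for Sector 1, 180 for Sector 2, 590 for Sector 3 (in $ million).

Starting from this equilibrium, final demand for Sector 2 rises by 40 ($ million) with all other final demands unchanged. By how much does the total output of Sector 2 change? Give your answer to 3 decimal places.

Δx_2 = 68.841

I − A =
  [   0.75    -0.35    -0.35]
  [  -0.35     1.00    -0.15]
  [  -0.25    -0.40     0.75]
Cofactors of I−A, C_ij = (−1)^(i+j)·(minor ij) (rows/columns in the sector order above):
  C_11 = (1.00)(0.75) − (-0.15)(-0.40) = 0.6900
  C_12 = −[(-0.35)(0.75) − (-0.15)(-0.25)] = 0.3000
  C_13 = (-0.35)(-0.40) − (1.00)(-0.25) = 0.3900
  C_21 = −[(-0.35)(0.75) − (-0.35)(-0.40)] = 0.4025
  C_22 = (0.75)(0.75) − (-0.35)(-0.25) = 0.4750
  C_23 = −[(0.75)(-0.40) − (-0.35)(-0.25)] = 0.3875
  C_31 = (-0.35)(-0.15) − (-0.35)(1.00) = 0.4025
  C_32 = −[(0.75)(-0.15) − (-0.35)(-0.35)] = 0.2350
  C_33 = (0.75)(1.00) − (-0.35)(-0.35) = 0.6275
det(I−A) = Σ_j (I−A)_1j·C_1j = (0.75)(0.6900) + (-0.35)(0.3000) + (-0.35)(0.3900) = 0.2760
adj(I−A) = Cᵀ =
  [ 0.6900   0.4025   0.4025]
  [ 0.3000   0.4750   0.2350]
  [ 0.3900   0.3875   0.6275]
(I − A)⁻¹ = adj(I−A) / det(I−A) ≈
  [   2.5000     1.4583     1.4583]
  [   1.0870     1.7210     0.8514]
  [   1.4130     1.4040     2.2736]
Δx = (I − A)⁻¹ Δd with Δd having +40 in the Sector 2 component and 0 elsewhere.
So Δx_2 = L_22 · (+40), where L_22 = adj(I−A)_22 / det(I−A) = 0.4750 / 0.2760.
Δx_2 = 0.4750 × (+40) / 0.2760 = 19.00 / 0.2760 ≈ 68.841.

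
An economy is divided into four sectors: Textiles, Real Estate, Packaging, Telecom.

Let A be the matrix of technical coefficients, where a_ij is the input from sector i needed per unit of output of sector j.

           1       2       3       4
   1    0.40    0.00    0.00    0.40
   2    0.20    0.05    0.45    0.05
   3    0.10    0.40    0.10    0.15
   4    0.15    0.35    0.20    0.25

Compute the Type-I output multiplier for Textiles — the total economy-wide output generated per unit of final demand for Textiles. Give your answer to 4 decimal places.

I − A =
  [   0.60     0.00     0.00    -0.40]
  [  -0.20     0.95    -0.45    -0.05]
  [  -0.10    -0.40     0.90    -0.15]
  [  -0.15    -0.35    -0.20     0.75]
Compute the cofactors C_ij = (−1)^(i+j)·(3×3 minor ij) of I−A; the adjugate is their transpose:
adj(I−A) = Cᵀ =
  [ 0.434375   0.158000   0.139000   0.270000]
  [ 0.180625   0.325000   0.197500   0.157500]
  [ 0.164375   0.201500   0.332000   0.167500]
  [ 0.215000   0.237000   0.208500   0.405000]
det(I−A) = Σ_j (I−A)_1j·C_1j = (0.60)(0.434375) + (0.00)(0.180625) + (0.00)(0.164375) + (-0.40)(0.215000) = 0.174625
(I − A)⁻¹ = adj(I−A) / det(I−A) ≈
  [   2.48747     0.90480     0.79599     1.54617]
  [   1.03436     1.86113     1.13099     0.90193]
  [   0.94130     1.15390     1.90122     0.95920]
  [   1.23121     1.35719     1.19399     2.31926]
The output multiplier for sector j is the column-j sum of the Leontief inverse (I − A)⁻¹ = adj(I−A) / det(I−A).
Column 1 of adj(I−A): (0.434375, 0.180625, 0.164375, 0.215000); det(I−A) = 0.174625.
m_1 = (0.434375 + 0.180625 + 0.164375 + 0.215000) / 0.174625 = 0.994375 / 0.174625 ≈ 5.6943.

m_1 = 5.6943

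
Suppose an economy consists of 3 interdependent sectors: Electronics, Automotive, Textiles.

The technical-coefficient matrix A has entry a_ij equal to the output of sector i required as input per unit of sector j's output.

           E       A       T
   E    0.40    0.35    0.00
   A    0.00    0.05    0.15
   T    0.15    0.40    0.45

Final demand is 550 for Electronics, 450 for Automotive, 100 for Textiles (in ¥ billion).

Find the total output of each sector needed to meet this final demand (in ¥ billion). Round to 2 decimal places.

x_E = 1284.19, x_A = 630.04, x_T = 990.26

I − A =
  [   0.60    -0.35     0.00]
  [   0.00     0.95    -0.15]
  [  -0.15    -0.40     0.55]
Cofactors of I−A, C_ij = (−1)^(i+j)·(minor ij) (rows/columns in the sector order above):
  C_11 = (0.95)(0.55) − (-0.15)(-0.40) = 0.4625
  C_12 = −[(0.00)(0.55) − (-0.15)(-0.15)] = 0.0225
  C_13 = (0.00)(-0.40) − (0.95)(-0.15) = 0.1425
  C_21 = −[(-0.35)(0.55) − (0.00)(-0.40)] = 0.1925
  C_22 = (0.60)(0.55) − (0.00)(-0.15) = 0.3300
  C_23 = −[(0.60)(-0.40) − (-0.35)(-0.15)] = 0.2925
  C_31 = (-0.35)(-0.15) − (0.00)(0.95) = 0.0525
  C_32 = −[(0.60)(-0.15) − (0.00)(0.00)] = 0.0900
  C_33 = (0.60)(0.95) − (-0.35)(0.00) = 0.5700
det(I−A) = Σ_j (I−A)_1j·C_1j = (0.60)(0.4625) + (-0.35)(0.0225) + (0.00)(0.1425) = 0.269625
adj(I−A) = Cᵀ =
  [ 0.4625   0.1925   0.0525]
  [ 0.0225   0.3300   0.0900]
  [ 0.1425   0.2925   0.5700]
(I − A)⁻¹ = adj(I−A) / det(I−A) ≈
  [   1.7153     0.7140     0.1947]
  [   0.0834     1.2239     0.3338]
  [   0.5285     1.0848     2.1140]
x = (I − A)⁻¹ d = adj(I−A)·d / det(I−A), with det(I−A) = 0.269625:
  x_E = (0.4625·550 + 0.1925·450 + 0.0525·100) / 0.269625 = 346.25 / 0.269625 ≈ 1284.19
  x_A = (0.0225·550 + 0.3300·450 + 0.0900·100) / 0.269625 = 169.875 / 0.269625 ≈ 630.04
  x_T = (0.1425·550 + 0.2925·450 + 0.5700·100) / 0.269625 = 267.00 / 0.269625 ≈ 990.26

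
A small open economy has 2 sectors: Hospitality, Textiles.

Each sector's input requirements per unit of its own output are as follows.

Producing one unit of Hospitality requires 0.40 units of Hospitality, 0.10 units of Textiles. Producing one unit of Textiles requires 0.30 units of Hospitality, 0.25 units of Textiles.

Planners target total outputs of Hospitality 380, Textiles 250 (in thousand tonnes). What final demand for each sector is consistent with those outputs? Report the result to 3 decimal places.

d_H = 153.000, d_T = 149.500

I − A =
  [   0.60    -0.30]
  [  -0.10     0.75]
d = (I − A) x:
  d_H = (+0.60)·380 + (-0.30)·250 = 153.000
  d_T = (-0.10)·380 + (+0.75)·250 = 149.500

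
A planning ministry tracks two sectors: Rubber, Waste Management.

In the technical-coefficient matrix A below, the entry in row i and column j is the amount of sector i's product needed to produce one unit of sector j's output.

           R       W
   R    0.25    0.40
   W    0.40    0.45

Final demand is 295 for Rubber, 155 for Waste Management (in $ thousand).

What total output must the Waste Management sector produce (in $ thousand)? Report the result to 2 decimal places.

x_W = 927.72

I − A =
  [   0.75    -0.40]
  [  -0.40     0.55]
det(I−A) = (0.75)(0.55) − (-0.40)(-0.40) = 0.2525
adj(I−A) = [[0.55, 0.40], [0.40, 0.75]]
(I − A)⁻¹ = adj(I−A) / det(I−A) ≈
  [   2.1782     1.5842]
  [   1.5842     2.9703]
x = (I − A)⁻¹ d = adj(I−A)·d / det(I−A), with det(I−A) = 0.2525:
  x_R = (0.55·295 + 0.40·155) / 0.2525 = 224.25 / 0.2525 ≈ 888.12
  x_W = (0.40·295 + 0.75·155) / 0.2525 = 234.25 / 0.2525 ≈ 927.72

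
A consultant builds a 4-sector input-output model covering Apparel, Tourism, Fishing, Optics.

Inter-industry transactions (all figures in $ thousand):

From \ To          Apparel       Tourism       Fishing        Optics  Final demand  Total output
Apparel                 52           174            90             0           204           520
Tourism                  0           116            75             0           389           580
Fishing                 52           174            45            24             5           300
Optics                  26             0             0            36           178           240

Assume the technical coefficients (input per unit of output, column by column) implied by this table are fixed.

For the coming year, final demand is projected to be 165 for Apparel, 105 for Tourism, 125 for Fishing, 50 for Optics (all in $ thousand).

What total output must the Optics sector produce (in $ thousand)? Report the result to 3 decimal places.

x_O = 79.225

Technical coefficients a_ij = z_ij / X_j:
  a_AA = 52/520 = 0.10, a_TA = 0/520 = 0.00, a_FA = 52/520 = 0.10, a_OA = 26/520 = 0.05
  a_AT = 174/580 = 0.30, a_TT = 116/580 = 0.20, a_FT = 174/580 = 0.30, a_OT = 0/580 = 0.00
  a_AF = 90/300 = 0.30, a_TF = 75/300 = 0.25, a_FF = 45/300 = 0.15, a_OF = 0/300 = 0.00
  a_AO = 0/240 = 0.00, a_TO = 0/240 = 0.00, a_FO = 24/240 = 0.10, a_OO = 36/240 = 0.15
I − A =
  [   0.90    -0.30    -0.30     0.00]
  [   0.00     0.80    -0.25     0.00]
  [  -0.10    -0.30     0.85    -0.10]
  [  -0.05     0.00     0.00     0.85]
Compute the cofactors C_ij = (−1)^(i+j)·(3×3 minor ij) of I−A; the adjugate is their transpose:
adj(I−A) = Cᵀ =
  [ 0.51425   0.29325   0.26775   0.03150]
  [ 0.02250   0.62325   0.19125   0.02250]
  [ 0.07200   0.25650   0.61200   0.07200]
  [ 0.03025   0.01725   0.01575   0.51300]
det(I−A) = Σ_j (I−A)_1j·C_1j = (0.90)(0.51425) + (-0.30)(0.02250) + (-0.30)(0.07200) + (0.00)(0.03025) = 0.434475
(I − A)⁻¹ = adj(I−A) / det(I−A) ≈
  [   1.1836     0.6750     0.6163     0.0725]
  [   0.0518     1.4345     0.4402     0.0518]
  [   0.1657     0.5904     1.4086     0.1657]
  [   0.0696     0.0397     0.0363     1.1807]
x = (I − A)⁻¹ d = adj(I−A)·d / det(I−A), with det(I−A) = 0.434475:
  x_A = (0.51425·165 + 0.29325·105 + 0.26775·125 + 0.03150·50) / 0.434475 = 150.68625 / 0.434475 ≈ 346.824
  x_T = (0.02250·165 + 0.62325·105 + 0.19125·125 + 0.02250·50) / 0.434475 = 94.185 / 0.434475 ≈ 216.779
  x_F = (0.07200·165 + 0.25650·105 + 0.61200·125 + 0.07200·50) / 0.434475 = 118.9125 / 0.434475 ≈ 273.692
  x_O = (0.03025·165 + 0.01725·105 + 0.01575·125 + 0.51300·50) / 0.434475 = 34.42125 / 0.434475 ≈ 79.225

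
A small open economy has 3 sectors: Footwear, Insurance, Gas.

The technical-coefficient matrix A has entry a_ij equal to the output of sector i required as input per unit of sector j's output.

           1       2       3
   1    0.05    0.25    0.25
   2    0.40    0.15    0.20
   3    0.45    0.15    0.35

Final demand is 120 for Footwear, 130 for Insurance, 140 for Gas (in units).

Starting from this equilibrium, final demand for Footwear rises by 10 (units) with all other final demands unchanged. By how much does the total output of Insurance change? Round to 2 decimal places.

Δx_2 = 11.74

I − A =
  [   0.95    -0.25    -0.25]
  [  -0.40     0.85    -0.20]
  [  -0.45    -0.15     0.65]
Cofactors of I−A, C_ij = (−1)^(i+j)·(minor ij) (rows/columns in the sector order above):
  C_11 = (0.85)(0.65) − (-0.20)(-0.15) = 0.5225
  C_12 = −[(-0.40)(0.65) − (-0.20)(-0.45)] = 0.3500
  C_13 = (-0.40)(-0.15) − (0.85)(-0.45) = 0.4425
  C_21 = −[(-0.25)(0.65) − (-0.25)(-0.15)] = 0.2000
  C_22 = (0.95)(0.65) − (-0.25)(-0.45) = 0.5050
  C_23 = −[(0.95)(-0.15) − (-0.25)(-0.45)] = 0.2550
  C_31 = (-0.25)(-0.20) − (-0.25)(0.85) = 0.2625
  C_32 = −[(0.95)(-0.20) − (-0.25)(-0.40)] = 0.2900
  C_33 = (0.95)(0.85) − (-0.25)(-0.40) = 0.7075
det(I−A) = Σ_j (I−A)_1j·C_1j = (0.95)(0.5225) + (-0.25)(0.3500) + (-0.25)(0.4425) = 0.29825
adj(I−A) = Cᵀ =
  [ 0.5225   0.2000   0.2625]
  [ 0.3500   0.5050   0.2900]
  [ 0.4425   0.2550   0.7075]
(I − A)⁻¹ = adj(I−A) / det(I−A) ≈
  [   1.7519     0.6706     0.8801]
  [   1.1735     1.6932     0.9723]
  [   1.4837     0.8550     2.3722]
Δx = (I − A)⁻¹ Δd with Δd having +10 in the Footwear component and 0 elsewhere.
So Δx_2 = L_21 · (+10), where L_21 = adj(I−A)_21 / det(I−A) = 0.3500 / 0.29825.
Δx_2 = 0.3500 × (+10) / 0.29825 = 3.50 / 0.29825 ≈ 11.74.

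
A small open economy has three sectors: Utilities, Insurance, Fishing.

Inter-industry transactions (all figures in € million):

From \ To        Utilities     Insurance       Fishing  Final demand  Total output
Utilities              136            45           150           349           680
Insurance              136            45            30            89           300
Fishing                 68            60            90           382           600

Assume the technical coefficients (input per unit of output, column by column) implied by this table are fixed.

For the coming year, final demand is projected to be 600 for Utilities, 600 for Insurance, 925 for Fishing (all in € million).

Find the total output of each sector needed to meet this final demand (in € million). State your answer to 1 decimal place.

Technical coefficients a_ij = z_ij / X_j:
  a_11 = 136/680 = 0.20, a_21 = 136/680 = 0.20, a_31 = 68/680 = 0.10
  a_12 = 45/300 = 0.15, a_22 = 45/300 = 0.15, a_32 = 60/300 = 0.20
  a_13 = 150/600 = 0.25, a_23 = 30/600 = 0.05, a_33 = 90/600 = 0.15
I − A =
  [   0.80    -0.15    -0.25]
  [  -0.20     0.85    -0.05]
  [  -0.10    -0.20     0.85]
Cofactors of I−A, C_ij = (−1)^(i+j)·(minor ij) (rows/columns in the sector order above):
  C_11 = (0.85)(0.85) − (-0.05)(-0.20) = 0.7125
  C_12 = −[(-0.20)(0.85) − (-0.05)(-0.10)] = 0.1750
  C_13 = (-0.20)(-0.20) − (0.85)(-0.10) = 0.1250
  C_21 = −[(-0.15)(0.85) − (-0.25)(-0.20)] = 0.1775
  C_22 = (0.80)(0.85) − (-0.25)(-0.10) = 0.6550
  C_23 = −[(0.80)(-0.20) − (-0.15)(-0.10)] = 0.1750
  C_31 = (-0.15)(-0.05) − (-0.25)(0.85) = 0.2200
  C_32 = −[(0.80)(-0.05) − (-0.25)(-0.20)] = 0.0900
  C_33 = (0.80)(0.85) − (-0.15)(-0.20) = 0.6500
det(I−A) = Σ_j (I−A)_1j·C_1j = (0.80)(0.7125) + (-0.15)(0.1750) + (-0.25)(0.1250) = 0.5125
adj(I−A) = Cᵀ =
  [ 0.7125   0.1775   0.2200]
  [ 0.1750   0.6550   0.0900]
  [ 0.1250   0.1750   0.6500]
(I − A)⁻¹ = adj(I−A) / det(I−A) ≈
  [   1.3902     0.3463     0.4293]
  [   0.3415     1.2780     0.1756]
  [   0.2439     0.3415     1.2683]
x = (I − A)⁻¹ d = adj(I−A)·d / det(I−A), with det(I−A) = 0.5125:
  x_1 = (0.7125·600 + 0.1775·600 + 0.2200·925) / 0.5125 = 737.50 / 0.5125 ≈ 1439.0
  x_2 = (0.1750·600 + 0.6550·600 + 0.0900·925) / 0.5125 = 581.25 / 0.5125 ≈ 1134.1
  x_3 = (0.1250·600 + 0.1750·600 + 0.6500·925) / 0.5125 = 781.25 / 0.5125 ≈ 1524.4

x_1 = 1439.0, x_2 = 1134.1, x_3 = 1524.4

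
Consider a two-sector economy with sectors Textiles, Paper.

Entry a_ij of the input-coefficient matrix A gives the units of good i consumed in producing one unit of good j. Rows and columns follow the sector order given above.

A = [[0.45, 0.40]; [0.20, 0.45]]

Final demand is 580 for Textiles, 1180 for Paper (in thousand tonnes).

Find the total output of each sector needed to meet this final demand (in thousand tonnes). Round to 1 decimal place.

I − A =
  [   0.55    -0.40]
  [  -0.20     0.55]
det(I−A) = (0.55)(0.55) − (-0.40)(-0.20) = 0.2225
adj(I−A) = [[0.55, 0.40], [0.20, 0.55]]
(I − A)⁻¹ = adj(I−A) / det(I−A) ≈
  [   2.4719     1.7978]
  [   0.8989     2.4719]
x = (I − A)⁻¹ d = adj(I−A)·d / det(I−A), with det(I−A) = 0.2225:
  x_T = (0.55·580 + 0.40·1180) / 0.2225 = 791.00 / 0.2225 ≈ 3555.1
  x_P = (0.20·580 + 0.55·1180) / 0.2225 = 765.00 / 0.2225 ≈ 3438.2

x_T = 3555.1, x_P = 3438.2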